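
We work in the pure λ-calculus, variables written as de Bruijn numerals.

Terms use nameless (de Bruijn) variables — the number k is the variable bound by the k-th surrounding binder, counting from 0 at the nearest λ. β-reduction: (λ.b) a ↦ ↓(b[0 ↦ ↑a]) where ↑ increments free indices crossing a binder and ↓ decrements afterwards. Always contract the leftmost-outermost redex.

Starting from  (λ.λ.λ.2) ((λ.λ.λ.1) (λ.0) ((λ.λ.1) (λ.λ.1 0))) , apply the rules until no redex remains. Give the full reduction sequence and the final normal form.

Answer: normal form = λ.λ.λ.λ.λ.λ.1 0  (in 4 steps)

Reduction:
  start: (λ.λ.λ.2) ((λ.λ.λ.1) (λ.0) ((λ.λ.1) (λ.λ.1 0)))
  [1] λ.λ.(λ.λ.λ.1) (λ.0) ((λ.λ.1) (λ.λ.1 0))
  [2] λ.λ.(λ.λ.1) ((λ.λ.1) (λ.λ.1 0))
  [3] λ.λ.λ.(λ.λ.1) (λ.λ.1 0)
  [4] λ.λ.λ.λ.λ.λ.1 0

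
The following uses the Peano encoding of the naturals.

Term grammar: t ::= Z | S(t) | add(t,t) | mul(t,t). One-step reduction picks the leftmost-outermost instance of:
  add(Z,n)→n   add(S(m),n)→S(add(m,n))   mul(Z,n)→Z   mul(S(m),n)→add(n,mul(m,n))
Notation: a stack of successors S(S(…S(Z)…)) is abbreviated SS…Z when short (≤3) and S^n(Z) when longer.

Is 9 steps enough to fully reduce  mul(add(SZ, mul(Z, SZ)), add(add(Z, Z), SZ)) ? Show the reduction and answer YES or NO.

Answer: YES — reaches normal form SZ in 9 ≤ 9 steps

Working:
  start: mul(add(SZ, mul(Z, SZ)), add(add(Z, Z), SZ))
  step 1: mul(S(add(Z, mul(Z, SZ))), add(add(Z, Z), SZ))
  step 2: add(add(add(Z, Z), SZ), mul(add(Z, mul(Z, SZ)), add(add(Z, Z), SZ)))
  step 3: add(add(Z, SZ), mul(add(Z, mul(Z, SZ)), add(add(Z, Z), SZ)))
  step 4: add(SZ, mul(add(Z, mul(Z, SZ)), add(add(Z, Z), SZ)))
  step 5: S(add(Z, mul(add(Z, mul(Z, SZ)), add(add(Z, Z), SZ))))
  step 6: S(mul(add(Z, mul(Z, SZ)), add(add(Z, Z), SZ)))
  step 7: S(mul(mul(Z, SZ), add(add(Z, Z), SZ)))
  step 8: S(mul(Z, add(add(Z, Z), SZ)))
  step 9: SZ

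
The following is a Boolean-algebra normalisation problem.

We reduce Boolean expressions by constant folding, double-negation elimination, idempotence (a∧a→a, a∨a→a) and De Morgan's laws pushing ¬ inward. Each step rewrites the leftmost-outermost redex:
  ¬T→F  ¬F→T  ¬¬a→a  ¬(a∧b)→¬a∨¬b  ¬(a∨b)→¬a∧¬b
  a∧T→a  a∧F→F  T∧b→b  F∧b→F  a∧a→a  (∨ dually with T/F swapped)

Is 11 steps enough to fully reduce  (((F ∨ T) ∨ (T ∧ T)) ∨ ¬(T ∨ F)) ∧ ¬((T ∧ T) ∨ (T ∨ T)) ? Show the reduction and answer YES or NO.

Answer: YES — reaches normal form F in 9 ≤ 11 steps

Working:
  start: (((F ∨ T) ∨ (T ∧ T)) ∨ ¬(T ∨ F)) ∧ ¬((T ∧ T) ∨ (T ∨ T))
  →1  ((T ∨ (T ∧ T)) ∨ ¬(T ∨ F)) ∧ ¬((T ∧ T) ∨ (T ∨ T))
  →2  (T ∨ ¬(T ∨ F)) ∧ ¬((T ∧ T) ∨ (T ∨ T))
  →3  T ∧ ¬((T ∧ T) ∨ (T ∨ T))
  →4  ¬((T ∧ T) ∨ (T ∨ T))
  →5  ¬(T ∧ T) ∧ ¬(T ∨ T)
  →6  (¬T ∨ ¬T) ∧ ¬(T ∨ T)
  →7  ¬T ∧ ¬(T ∨ T)
  →8  F ∧ ¬(T ∨ T)
  →9  F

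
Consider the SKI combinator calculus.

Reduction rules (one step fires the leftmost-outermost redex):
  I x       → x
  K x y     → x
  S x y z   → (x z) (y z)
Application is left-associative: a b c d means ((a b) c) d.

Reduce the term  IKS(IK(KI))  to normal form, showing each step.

  start: IKS(IK(KI))
  →1  KS(IK(KI))
  →2  S

Answer: normal form = S  (in 2 steps)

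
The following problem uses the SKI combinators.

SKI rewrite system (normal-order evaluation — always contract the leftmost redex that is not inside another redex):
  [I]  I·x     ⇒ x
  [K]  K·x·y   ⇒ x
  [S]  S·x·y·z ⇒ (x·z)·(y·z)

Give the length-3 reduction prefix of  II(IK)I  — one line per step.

Answer: after 3 steps: KI

Working:
  start: II(IK)I
  →1  I(IK)I
  →2  IKI
  →3  KI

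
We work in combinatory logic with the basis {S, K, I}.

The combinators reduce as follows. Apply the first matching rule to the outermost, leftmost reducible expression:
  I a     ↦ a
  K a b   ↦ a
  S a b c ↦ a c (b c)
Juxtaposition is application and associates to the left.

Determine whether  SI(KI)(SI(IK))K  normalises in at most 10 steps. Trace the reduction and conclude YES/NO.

Answer: YES — reaches normal form I in 9 ≤ 10 steps

Reduction:
  start: SI(KI)(SI(IK))K
  step 1: I(SI(IK))(KI(SI(IK)))K
  step 2: SI(IK)(KI(SI(IK)))K
  step 3: I(KI(SI(IK)))(IK(KI(SI(IK))))K
  step 4: KI(SI(IK))(IK(KI(SI(IK))))K
  step 5: I(IK(KI(SI(IK))))K
  step 6: IK(KI(SI(IK)))K
  step 7: K(KI(SI(IK)))K
  step 8: KI(SI(IK))
  step 9: I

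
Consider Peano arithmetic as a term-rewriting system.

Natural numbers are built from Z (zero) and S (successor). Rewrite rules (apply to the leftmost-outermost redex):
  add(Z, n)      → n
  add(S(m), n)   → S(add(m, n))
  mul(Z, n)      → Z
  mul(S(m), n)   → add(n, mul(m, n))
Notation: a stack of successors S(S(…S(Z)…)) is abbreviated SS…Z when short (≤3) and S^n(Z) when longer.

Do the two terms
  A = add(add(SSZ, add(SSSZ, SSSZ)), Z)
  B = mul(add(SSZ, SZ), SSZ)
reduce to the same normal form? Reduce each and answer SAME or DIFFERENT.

Answer: DIFFERENT — A ⇓ S^8(Z), B ⇓ S^6(Z)

Reduction:
Term A:
  start: add(add(SSZ, add(SSSZ, SSSZ)), Z)
  [1] add(S(add(SZ, add(SSSZ, SSSZ))), Z)
  [2] S(add(add(SZ, add(SSSZ, SSSZ)), Z))
  [3] S(add(S(add(Z, add(SSSZ, SSSZ))), Z))
  [4] S(S(add(add(Z, add(SSSZ, SSSZ)), Z)))
  [5] S(S(add(add(SSSZ, SSSZ), Z)))
  [6] S(S(add(S(add(SSZ, SSSZ)), Z)))
  [7] S(S(S(add(add(SSZ, SSSZ), Z))))
  [8] S(S(S(add(S(add(SZ, SSSZ)), Z))))
  [9] S(S(S(S(add(add(SZ, SSSZ), Z)))))
  [10] S(S(S(S(add(S(add(Z, SSSZ)), Z)))))
  [11] S(S(S(S(S(add(add(Z, SSSZ), Z))))))
  [12] S(S(S(S(S(add(SSSZ, Z))))))
  [13] S(S(S(S(S(S(add(SSZ, Z)))))))
  [14] S(S(S(S(S(S(S(add(SZ, Z))))))))
  [15] S(S(S(S(S(S(S(S(add(Z, Z)))))))))
  [16] S^8(Z)

Term B:
  start: mul(add(SSZ, SZ), SSZ)
  [1] mul(S(add(SZ, SZ)), SSZ)
  [2] add(SSZ, mul(add(SZ, SZ), SSZ))
  [3] S(add(SZ, mul(add(SZ, SZ), SSZ)))
  [4] S(S(add(Z, mul(add(SZ, SZ), SSZ))))
  [5] S(S(mul(add(SZ, SZ), SSZ)))
  [6] S(S(mul(S(add(Z, SZ)), SSZ)))
  [7] S(S(add(SSZ, mul(add(Z, SZ), SSZ))))
  [8] S(S(S(add(SZ, mul(add(Z, SZ), SSZ)))))
  [9] S(S(S(S(add(Z, mul(add(Z, SZ), SSZ))))))
  [10] S(S(S(S(mul(add(Z, SZ), SSZ)))))
  [11] S(S(S(S(mul(SZ, SSZ)))))
  [12] S(S(S(S(add(SSZ, mul(Z, SSZ))))))
  [13] S(S(S(S(S(add(SZ, mul(Z, SSZ)))))))
  [14] S(S(S(S(S(S(add(Z, mul(Z, SSZ))))))))
  [15] S(S(S(S(S(S(mul(Z, SSZ)))))))
  [16] S^6(Z)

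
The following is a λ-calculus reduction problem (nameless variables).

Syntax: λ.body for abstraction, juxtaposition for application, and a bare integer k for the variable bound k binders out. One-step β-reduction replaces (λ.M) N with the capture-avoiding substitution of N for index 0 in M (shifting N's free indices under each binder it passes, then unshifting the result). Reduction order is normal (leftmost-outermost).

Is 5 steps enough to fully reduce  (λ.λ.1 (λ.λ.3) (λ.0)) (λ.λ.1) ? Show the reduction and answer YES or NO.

Answer: YES — reaches normal form λ.λ.λ.λ.λ.1 in 3 ≤ 5 steps

Working:
  start: (λ.λ.1 (λ.λ.3) (λ.0)) (λ.λ.1)
  →1  λ.(λ.λ.1) (λ.λ.λ.λ.1) (λ.0)
  →2  λ.(λ.λ.λ.λ.λ.1) (λ.0)
  →3  λ.λ.λ.λ.λ.1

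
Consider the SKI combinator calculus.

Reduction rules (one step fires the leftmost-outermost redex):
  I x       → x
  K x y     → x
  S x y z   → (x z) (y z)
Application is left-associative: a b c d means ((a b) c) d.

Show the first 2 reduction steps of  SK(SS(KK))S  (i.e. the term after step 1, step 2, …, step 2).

  start: SK(SS(KK))S
  →1  KS(SS(KK)S)
  →2  S

Answer: after 2 steps: S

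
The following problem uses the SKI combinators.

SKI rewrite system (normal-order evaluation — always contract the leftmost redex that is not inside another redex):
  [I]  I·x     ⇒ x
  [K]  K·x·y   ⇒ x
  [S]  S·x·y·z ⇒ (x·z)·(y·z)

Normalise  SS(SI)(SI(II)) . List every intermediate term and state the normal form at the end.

Answer: normal form = S(SII)(SI(SII))  (in 3 steps)

Working:
  start: SS(SI)(SI(II))
  step 1: S(SI(II))(SI(SI(II)))
  step 2: S(SII)(SI(SI(II)))
  step 3: S(SII)(SI(SII))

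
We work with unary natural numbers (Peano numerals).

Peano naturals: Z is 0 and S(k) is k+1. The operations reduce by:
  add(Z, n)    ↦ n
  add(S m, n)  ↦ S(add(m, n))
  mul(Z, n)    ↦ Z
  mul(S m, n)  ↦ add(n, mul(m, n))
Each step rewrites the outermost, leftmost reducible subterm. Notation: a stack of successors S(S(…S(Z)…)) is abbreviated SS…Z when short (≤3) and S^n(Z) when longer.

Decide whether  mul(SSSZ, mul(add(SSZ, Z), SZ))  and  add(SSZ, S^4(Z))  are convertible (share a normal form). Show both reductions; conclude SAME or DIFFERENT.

Term A:
  start: mul(SSSZ, mul(add(SSZ, Z), SZ))
  →1  add(mul(add(SSZ, Z), SZ), mul(SSZ, mul(add(SSZ, Z), SZ)))
  →2  add(mul(S(add(SZ, Z)), SZ), mul(SSZ, mul(add(SSZ, Z), SZ)))
  →3  add(add(SZ, mul(add(SZ, Z), SZ)), mul(SSZ, mul(add(SSZ, Z), SZ)))
  →4  add(S(add(Z, mul(add(SZ, Z), SZ))), mul(SSZ, mul(add(SSZ, Z), SZ)))
  →5  S(add(add(Z, mul(add(SZ, Z), SZ)), mul(SSZ, mul(add(SSZ, Z), SZ))))
  →6  S(add(mul(add(SZ, Z), SZ), mul(SSZ, mul(add(SSZ, Z), SZ))))
  →7  S(add(mul(S(add(Z, Z)), SZ), mul(SSZ, mul(add(SSZ, Z), SZ))))
  →8  S(add(add(SZ, mul(add(Z, Z), SZ)), mul(SSZ, mul(add(SSZ, Z), SZ))))
  →9  S(add(S(add(Z, mul(add(Z, Z), SZ))), mul(SSZ, mul(add(SSZ, Z), SZ))))
  →10  S(S(add(add(Z, mul(add(Z, Z), SZ)), mul(SSZ, mul(add(SSZ, Z), SZ)))))
  →11  S(S(add(mul(add(Z, Z), SZ), mul(SSZ, mul(add(SSZ, Z), SZ)))))
  →12  S(S(add(mul(Z, SZ), mul(SSZ, mul(add(SSZ, Z), SZ)))))
  →13  S(S(add(Z, mul(SSZ, mul(add(SSZ, Z), SZ)))))
  →14  S(S(mul(SSZ, mul(add(SSZ, Z), SZ))))
  →15  S(S(add(mul(add(SSZ, Z), SZ), mul(SZ, mul(add(SSZ, Z), SZ)))))
  →16  S(S(add(mul(S(add(SZ, Z)), SZ), mul(SZ, mul(add(SSZ, Z), SZ)))))
  →17  S(S(add(add(SZ, mul(add(SZ, Z), SZ)), mul(SZ, mul(add(SSZ, Z), SZ)))))
  →18  S(S(add(S(add(Z, mul(add(SZ, Z), SZ))), mul(SZ, mul(add(SSZ, Z), SZ)))))
  →19  S(S(S(add(add(Z, mul(add(SZ, Z), SZ)), mul(SZ, mul(add(SSZ, Z), SZ))))))
  →20  S(S(S(add(mul(add(SZ, Z), SZ), mul(SZ, mul(add(SSZ, Z), SZ))))))
  →21  S(S(S(add(mul(S(add(Z, Z)), SZ), mul(SZ, mul(add(SSZ, Z), SZ))))))
  →22  S(S(S(add(add(SZ, mul(add(Z, Z), SZ)), mul(SZ, mul(add(SSZ, Z), SZ))))))
  →23  S(S(S(add(S(add(Z, mul(add(Z, Z), SZ))), mul(SZ, mul(add(SSZ, Z), SZ))))))
  →24  S(S(S(S(add(add(Z, mul(add(Z, Z), SZ)), mul(SZ, mul(add(SSZ, Z), SZ)))))))
  →25  S(S(S(S(add(mul(add(Z, Z), SZ), mul(SZ, mul(add(SSZ, Z), SZ)))))))
  →26  S(S(S(S(add(mul(Z, SZ), mul(SZ, mul(add(SSZ, Z), SZ)))))))
  →27  S(S(S(S(add(Z, mul(SZ, mul(add(SSZ, Z), SZ)))))))
  →28  S(S(S(S(mul(SZ, mul(add(SSZ, Z), SZ))))))
  →29  S(S(S(S(add(mul(add(SSZ, Z), SZ), mul(Z, mul(add(SSZ, Z), SZ)))))))
  →30  S(S(S(S(add(mul(S(add(SZ, Z)), SZ), mul(Z, mul(add(SSZ, Z), SZ)))))))
  →31  S(S(S(S(add(add(SZ, mul(add(SZ, Z), SZ)), mul(Z, mul(add(SSZ, Z), SZ)))))))
  →32  S(S(S(S(add(S(add(Z, mul(add(SZ, Z), SZ))), mul(Z, mul(add(SSZ, Z), SZ)))))))
  →33  S(S(S(S(S(add(add(Z, mul(add(SZ, Z), SZ)), mul(Z, mul(add(SSZ, Z), SZ))))))))
  →34  S(S(S(S(S(add(mul(add(SZ, Z), SZ), mul(Z, mul(add(SSZ, Z), SZ))))))))
  →35  S(S(S(S(S(add(mul(S(add(Z, Z)), SZ), mul(Z, mul(add(SSZ, Z), SZ))))))))
  →36  S(S(S(S(S(add(add(SZ, mul(add(Z, Z), SZ)), mul(Z, mul(add(SSZ, Z), SZ))))))))
  →37  S(S(S(S(S(add(S(add(Z, mul(add(Z, Z), SZ))), mul(Z, mul(add(SSZ, Z), SZ))))))))
  →38  S(S(S(S(S(S(add(add(Z, mul(add(Z, Z), SZ)), mul(Z, mul(add(SSZ, Z), SZ)))))))))
  →39  S(S(S(S(S(S(add(mul(add(Z, Z), SZ), mul(Z, mul(add(SSZ, Z), SZ)))))))))
  →40  S(S(S(S(S(S(add(mul(Z, SZ), mul(Z, mul(add(SSZ, Z), SZ)))))))))
  →41  S(S(S(S(S(S(add(Z, mul(Z, mul(add(SSZ, Z), SZ)))))))))
  →42  S(S(S(S(S(S(mul(Z, mul(add(SSZ, Z), SZ))))))))
  →43  S^6(Z)

Term B:
  start: add(SSZ, S^4(Z))
  →1  S(add(SZ, S^4(Z)))
  →2  S(S(add(Z, S^4(Z))))
  →3  S^6(Z)

Answer: SAME — A ⇓ S^6(Z), B ⇓ S^6(Z)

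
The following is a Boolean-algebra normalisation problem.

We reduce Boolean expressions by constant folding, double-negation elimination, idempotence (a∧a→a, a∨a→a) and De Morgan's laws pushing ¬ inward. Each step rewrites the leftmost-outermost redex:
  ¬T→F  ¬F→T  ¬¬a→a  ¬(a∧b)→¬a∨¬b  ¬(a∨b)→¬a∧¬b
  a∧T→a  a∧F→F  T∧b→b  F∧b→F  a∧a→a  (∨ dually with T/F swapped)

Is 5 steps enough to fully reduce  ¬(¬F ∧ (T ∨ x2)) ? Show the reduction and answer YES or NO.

Answer: NO — after 5 steps the term is F ∧ ¬x2, not yet normal

Working:
  start: ¬(¬F ∧ (T ∨ x2))
  →1  ¬¬F ∨ ¬(T ∨ x2)
  →2  F ∨ ¬(T ∨ x2)
  →3  ¬(T ∨ x2)
  →4  ¬T ∧ ¬x2
  →5  F ∧ ¬x2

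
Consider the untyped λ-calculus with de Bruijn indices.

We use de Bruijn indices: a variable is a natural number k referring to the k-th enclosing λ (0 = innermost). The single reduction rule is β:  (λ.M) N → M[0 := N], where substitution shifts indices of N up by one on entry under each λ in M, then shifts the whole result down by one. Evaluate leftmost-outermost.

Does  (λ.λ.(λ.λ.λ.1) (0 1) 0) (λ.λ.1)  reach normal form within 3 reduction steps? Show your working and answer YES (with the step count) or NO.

  start: (λ.λ.(λ.λ.λ.1) (0 1) 0) (λ.λ.1)
  step 1: λ.(λ.λ.λ.1) (0 (λ.λ.1)) 0
  step 2: λ.(λ.λ.1) 0
  step 3: λ.λ.1

Answer: YES — reaches normal form λ.λ.1 in 3 ≤ 3 steps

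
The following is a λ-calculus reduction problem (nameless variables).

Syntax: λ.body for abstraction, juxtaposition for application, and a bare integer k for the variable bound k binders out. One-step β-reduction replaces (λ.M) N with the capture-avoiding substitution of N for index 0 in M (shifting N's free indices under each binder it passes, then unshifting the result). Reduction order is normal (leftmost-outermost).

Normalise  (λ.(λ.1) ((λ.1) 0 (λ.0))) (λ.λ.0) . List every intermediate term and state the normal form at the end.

  start: (λ.(λ.1) ((λ.1) 0 (λ.0))) (λ.λ.0)
  step 1: (λ.λ.λ.0) ((λ.λ.λ.0) (λ.λ.0) (λ.0))
  step 2: λ.λ.0

Answer: normal form = λ.λ.0  (in 2 steps)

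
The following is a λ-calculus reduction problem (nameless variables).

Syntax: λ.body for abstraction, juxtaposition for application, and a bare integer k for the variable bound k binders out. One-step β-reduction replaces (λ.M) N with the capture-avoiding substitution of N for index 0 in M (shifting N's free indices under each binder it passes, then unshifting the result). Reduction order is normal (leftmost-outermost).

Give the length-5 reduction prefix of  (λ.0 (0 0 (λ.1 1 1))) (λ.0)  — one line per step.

Answer: after 5 steps: λ.(λ.0) (λ.0)

Derivation:
  start: (λ.0 (0 0 (λ.1 1 1))) (λ.0)
  →1  (λ.0) ((λ.0) (λ.0) (λ.(λ.0) (λ.0) (λ.0)))
  →2  (λ.0) (λ.0) (λ.(λ.0) (λ.0) (λ.0))
  →3  (λ.0) (λ.(λ.0) (λ.0) (λ.0))
  →4  λ.(λ.0) (λ.0) (λ.0)
  →5  λ.(λ.0) (λ.0)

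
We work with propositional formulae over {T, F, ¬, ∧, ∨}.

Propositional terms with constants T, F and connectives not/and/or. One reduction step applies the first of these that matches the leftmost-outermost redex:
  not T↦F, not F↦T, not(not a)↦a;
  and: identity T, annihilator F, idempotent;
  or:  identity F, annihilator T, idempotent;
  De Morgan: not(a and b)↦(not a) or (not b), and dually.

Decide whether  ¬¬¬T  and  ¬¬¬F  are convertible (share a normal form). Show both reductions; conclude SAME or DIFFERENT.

Term A:
  start: ¬¬¬T
  step 1: ¬T
  step 2: F

Term B:
  start: ¬¬¬F
  step 1: ¬F
  step 2: T

Answer: DIFFERENT — A ⇓ F, B ⇓ T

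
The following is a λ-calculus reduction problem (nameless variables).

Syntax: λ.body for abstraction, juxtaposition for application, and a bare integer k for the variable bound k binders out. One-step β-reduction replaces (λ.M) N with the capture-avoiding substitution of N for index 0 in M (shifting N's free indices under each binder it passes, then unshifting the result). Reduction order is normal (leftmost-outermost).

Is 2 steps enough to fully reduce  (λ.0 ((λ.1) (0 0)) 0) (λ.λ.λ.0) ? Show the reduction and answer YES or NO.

  start: (λ.0 ((λ.1) (0 0)) 0) (λ.λ.λ.0)
  [1] (λ.λ.λ.0) ((λ.λ.λ.λ.0) ((λ.λ.λ.0) (λ.λ.λ.0))) (λ.λ.λ.0)
  [2] (λ.λ.0) (λ.λ.λ.0)

Answer: NO — after 2 steps the term is (λ.λ.0) (λ.λ.λ.0), not yet normal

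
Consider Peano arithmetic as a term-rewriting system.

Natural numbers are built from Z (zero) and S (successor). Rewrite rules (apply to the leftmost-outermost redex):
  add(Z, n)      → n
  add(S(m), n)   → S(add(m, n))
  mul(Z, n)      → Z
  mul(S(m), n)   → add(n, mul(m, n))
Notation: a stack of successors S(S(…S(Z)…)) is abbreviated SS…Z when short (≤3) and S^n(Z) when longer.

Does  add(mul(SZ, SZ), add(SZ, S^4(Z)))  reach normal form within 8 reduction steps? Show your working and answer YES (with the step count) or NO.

  start: add(mul(SZ, SZ), add(SZ, S^4(Z)))
  →1  add(add(SZ, mul(Z, SZ)), add(SZ, S^4(Z)))
  →2  add(S(add(Z, mul(Z, SZ))), add(SZ, S^4(Z)))
  →3  S(add(add(Z, mul(Z, SZ)), add(SZ, S^4(Z))))
  →4  S(add(mul(Z, SZ), add(SZ, S^4(Z))))
  →5  S(add(Z, add(SZ, S^4(Z))))
  →6  S(add(SZ, S^4(Z)))
  →7  S(S(add(Z, S^4(Z))))
  →8  S^6(Z)

Answer: YES — reaches normal form S^6(Z) in 8 ≤ 8 steps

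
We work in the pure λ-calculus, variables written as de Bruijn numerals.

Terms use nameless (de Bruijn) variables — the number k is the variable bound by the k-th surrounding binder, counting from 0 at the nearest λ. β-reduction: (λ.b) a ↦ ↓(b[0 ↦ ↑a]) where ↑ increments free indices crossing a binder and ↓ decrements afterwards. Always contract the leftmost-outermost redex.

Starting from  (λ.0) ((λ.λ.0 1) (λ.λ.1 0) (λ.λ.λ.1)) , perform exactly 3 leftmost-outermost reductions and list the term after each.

Answer: after 3 steps: (λ.λ.λ.1) (λ.λ.1 0)

Derivation:
  start: (λ.0) ((λ.λ.0 1) (λ.λ.1 0) (λ.λ.λ.1))
  →1  (λ.λ.0 1) (λ.λ.1 0) (λ.λ.λ.1)
  →2  (λ.0 (λ.λ.1 0)) (λ.λ.λ.1)
  →3  (λ.λ.λ.1) (λ.λ.1 0)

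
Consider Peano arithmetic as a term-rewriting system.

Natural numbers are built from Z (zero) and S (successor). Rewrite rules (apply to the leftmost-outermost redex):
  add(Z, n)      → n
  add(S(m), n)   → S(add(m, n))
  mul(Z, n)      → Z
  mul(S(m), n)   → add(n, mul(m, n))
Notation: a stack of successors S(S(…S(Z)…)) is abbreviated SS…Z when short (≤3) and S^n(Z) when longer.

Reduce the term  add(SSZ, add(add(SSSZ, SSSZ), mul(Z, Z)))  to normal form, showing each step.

  start: add(SSZ, add(add(SSSZ, SSSZ), mul(Z, Z)))
  step 1: S(add(SZ, add(add(SSSZ, SSSZ), mul(Z, Z))))
  step 2: S(S(add(Z, add(add(SSSZ, SSSZ), mul(Z, Z)))))
  step 3: S(S(add(add(SSSZ, SSSZ), mul(Z, Z))))
  step 4: S(S(add(S(add(SSZ, SSSZ)), mul(Z, Z))))
  step 5: S(S(S(add(add(SSZ, SSSZ), mul(Z, Z)))))
  step 6: S(S(S(add(S(add(SZ, SSSZ)), mul(Z, Z)))))
  step 7: S(S(S(S(add(add(SZ, SSSZ), mul(Z, Z))))))
  step 8: S(S(S(S(add(S(add(Z, SSSZ)), mul(Z, Z))))))
  step 9: S(S(S(S(S(add(add(Z, SSSZ), mul(Z, Z)))))))
  step 10: S(S(S(S(S(add(SSSZ, mul(Z, Z)))))))
  step 11: S(S(S(S(S(S(add(SSZ, mul(Z, Z))))))))
  step 12: S(S(S(S(S(S(S(add(SZ, mul(Z, Z)))))))))
  step 13: S(S(S(S(S(S(S(S(add(Z, mul(Z, Z))))))))))
  step 14: S(S(S(S(S(S(S(S(mul(Z, Z)))))))))
  step 15: S^8(Z)

Answer: normal form = S^8(Z)  (in 15 steps)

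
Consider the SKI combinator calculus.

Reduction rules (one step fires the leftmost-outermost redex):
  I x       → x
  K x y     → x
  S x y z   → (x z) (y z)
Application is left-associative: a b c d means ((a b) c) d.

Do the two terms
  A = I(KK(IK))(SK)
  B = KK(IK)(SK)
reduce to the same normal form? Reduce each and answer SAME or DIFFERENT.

Answer: SAME — A ⇓ K(SK), B ⇓ K(SK)

Working:
Term A:
  start: I(KK(IK))(SK)
  step 1: KK(IK)(SK)
  step 2: K(SK)

Term B:
  start: KK(IK)(SK)
  step 1: K(SK)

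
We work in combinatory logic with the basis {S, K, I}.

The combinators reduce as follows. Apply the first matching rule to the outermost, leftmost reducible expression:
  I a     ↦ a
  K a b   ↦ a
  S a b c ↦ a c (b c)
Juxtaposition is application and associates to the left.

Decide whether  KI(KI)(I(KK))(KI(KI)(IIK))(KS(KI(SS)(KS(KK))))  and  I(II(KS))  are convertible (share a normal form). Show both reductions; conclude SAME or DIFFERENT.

Answer: SAME — A ⇓ KS, B ⇓ KS

Working:
Term A:
  start: KI(KI)(I(KK))(KI(KI)(IIK))(KS(KI(SS)(KS(KK))))
  →1  I(I(KK))(KI(KI)(IIK))(KS(KI(SS)(KS(KK))))
  →2  I(KK)(KI(KI)(IIK))(KS(KI(SS)(KS(KK))))
  →3  KK(KI(KI)(IIK))(KS(KI(SS)(KS(KK))))
  →4  K(KS(KI(SS)(KS(KK))))
  →5  KS

Term B:
  start: I(II(KS))
  →1  II(KS)
  →2  I(KS)
  →3  KS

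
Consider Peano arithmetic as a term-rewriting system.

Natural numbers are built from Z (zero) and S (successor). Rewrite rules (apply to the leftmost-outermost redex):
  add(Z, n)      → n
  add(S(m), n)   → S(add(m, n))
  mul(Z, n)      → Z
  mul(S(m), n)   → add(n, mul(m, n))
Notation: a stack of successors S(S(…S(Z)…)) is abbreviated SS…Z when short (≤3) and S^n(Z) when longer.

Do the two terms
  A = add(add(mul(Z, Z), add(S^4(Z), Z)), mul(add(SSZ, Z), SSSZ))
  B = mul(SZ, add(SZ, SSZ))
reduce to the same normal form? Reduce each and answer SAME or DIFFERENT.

Answer: DIFFERENT — A ⇓ S^10(Z), B ⇓ SSSZ

Reduction:
Term A:
  start: add(add(mul(Z, Z), add(S^4(Z), Z)), mul(add(SSZ, Z), SSSZ))
  [1] add(add(Z, add(S^4(Z), Z)), mul(add(SSZ, Z), SSSZ))
  [2] add(add(S^4(Z), Z), mul(add(SSZ, Z), SSSZ))
  [3] add(S(add(SSSZ, Z)), mul(add(SSZ, Z), SSSZ))
  [4] S(add(add(SSSZ, Z), mul(add(SSZ, Z), SSSZ)))
  [5] S(add(S(add(SSZ, Z)), mul(add(SSZ, Z), SSSZ)))
  [6] S(S(add(add(SSZ, Z), mul(add(SSZ, Z), SSSZ))))
  [7] S(S(add(S(add(SZ, Z)), mul(add(SSZ, Z), SSSZ))))
  [8] S(S(S(add(add(SZ, Z), mul(add(SSZ, Z), SSSZ)))))
  [9] S(S(S(add(S(add(Z, Z)), mul(add(SSZ, Z), SSSZ)))))
  [10] S(S(S(S(add(add(Z, Z), mul(add(SSZ, Z), SSSZ))))))
  [11] S(S(S(S(add(Z, mul(add(SSZ, Z), SSSZ))))))
  [12] S(S(S(S(mul(add(SSZ, Z), SSSZ)))))
  [13] S(S(S(S(mul(S(add(SZ, Z)), SSSZ)))))
  [14] S(S(S(S(add(SSSZ, mul(add(SZ, Z), SSSZ))))))
  [15] S(S(S(S(S(add(SSZ, mul(add(SZ, Z), SSSZ)))))))
  [16] S(S(S(S(S(S(add(SZ, mul(add(SZ, Z), SSSZ))))))))
  [17] S(S(S(S(S(S(S(add(Z, mul(add(SZ, Z), SSSZ)))))))))
  [18] S(S(S(S(S(S(S(mul(add(SZ, Z), SSSZ))))))))
  [19] S(S(S(S(S(S(S(mul(S(add(Z, Z)), SSSZ))))))))
  [20] S(S(S(S(S(S(S(add(SSSZ, mul(add(Z, Z), SSSZ)))))))))
  [21] S(S(S(S(S(S(S(S(add(SSZ, mul(add(Z, Z), SSSZ))))))))))
  [22] S(S(S(S(S(S(S(S(S(add(SZ, mul(add(Z, Z), SSSZ)))))))))))
  [23] S(S(S(S(S(S(S(S(S(S(add(Z, mul(add(Z, Z), SSSZ))))))))))))
  [24] S(S(S(S(S(S(S(S(S(S(mul(add(Z, Z), SSSZ)))))))))))
  [25] S(S(S(S(S(S(S(S(S(S(mul(Z, SSSZ)))))))))))
  [26] S^10(Z)

Term B:
  start: mul(SZ, add(SZ, SSZ))
  [1] add(add(SZ, SSZ), mul(Z, add(SZ, SSZ)))
  [2] add(S(add(Z, SSZ)), mul(Z, add(SZ, SSZ)))
  [3] S(add(add(Z, SSZ), mul(Z, add(SZ, SSZ))))
  [4] S(add(SSZ, mul(Z, add(SZ, SSZ))))
  [5] S(S(add(SZ, mul(Z, add(SZ, SSZ)))))
  [6] S(S(S(add(Z, mul(Z, add(SZ, SSZ))))))
  [7] S(S(S(mul(Z, add(SZ, SSZ)))))
  [8] SSSZ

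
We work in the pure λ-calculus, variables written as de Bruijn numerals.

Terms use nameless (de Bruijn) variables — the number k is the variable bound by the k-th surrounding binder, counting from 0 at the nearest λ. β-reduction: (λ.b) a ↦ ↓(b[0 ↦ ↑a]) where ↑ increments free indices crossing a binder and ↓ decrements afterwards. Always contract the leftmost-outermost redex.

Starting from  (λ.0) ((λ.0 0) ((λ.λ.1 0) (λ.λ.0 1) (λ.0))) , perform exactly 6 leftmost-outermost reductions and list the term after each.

  start: (λ.0) ((λ.0 0) ((λ.λ.1 0) (λ.λ.0 1) (λ.0)))
  [1] (λ.0 0) ((λ.λ.1 0) (λ.λ.0 1) (λ.0))
  [2] (λ.λ.1 0) (λ.λ.0 1) (λ.0) ((λ.λ.1 0) (λ.λ.0 1) (λ.0))
  [3] (λ.(λ.λ.0 1) 0) (λ.0) ((λ.λ.1 0) (λ.λ.0 1) (λ.0))
  [4] (λ.λ.0 1) (λ.0) ((λ.λ.1 0) (λ.λ.0 1) (λ.0))
  [5] (λ.0 (λ.0)) ((λ.λ.1 0) (λ.λ.0 1) (λ.0))
  [6] (λ.λ.1 0) (λ.λ.0 1) (λ.0) (λ.0)

Answer: after 6 steps: (λ.λ.1 0) (λ.λ.0 1) (λ.0) (λ.0)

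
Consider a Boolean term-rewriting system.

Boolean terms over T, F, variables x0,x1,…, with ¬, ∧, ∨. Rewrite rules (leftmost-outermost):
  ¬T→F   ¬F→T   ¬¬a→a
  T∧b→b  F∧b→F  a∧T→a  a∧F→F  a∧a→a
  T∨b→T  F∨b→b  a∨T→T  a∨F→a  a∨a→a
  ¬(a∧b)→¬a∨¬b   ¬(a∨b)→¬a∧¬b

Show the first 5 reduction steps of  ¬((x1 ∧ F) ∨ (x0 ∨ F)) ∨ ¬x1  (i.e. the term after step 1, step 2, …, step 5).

Answer: after 5 steps: ¬(x0 ∨ F) ∨ ¬x1

Working:
  start: ¬((x1 ∧ F) ∨ (x0 ∨ F)) ∨ ¬x1
  step 1: (¬(x1 ∧ F) ∧ ¬(x0 ∨ F)) ∨ ¬x1
  step 2: ((¬x1 ∨ ¬F) ∧ ¬(x0 ∨ F)) ∨ ¬x1
  step 3: ((¬x1 ∨ T) ∧ ¬(x0 ∨ F)) ∨ ¬x1
  step 4: (T ∧ ¬(x0 ∨ F)) ∨ ¬x1
  step 5: ¬(x0 ∨ F) ∨ ¬x1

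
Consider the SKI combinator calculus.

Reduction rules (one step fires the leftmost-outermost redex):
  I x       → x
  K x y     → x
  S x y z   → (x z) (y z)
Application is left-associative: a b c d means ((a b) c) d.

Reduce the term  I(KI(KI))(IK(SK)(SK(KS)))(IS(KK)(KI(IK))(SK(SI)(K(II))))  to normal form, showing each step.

  start: I(KI(KI))(IK(SK)(SK(KS)))(IS(KK)(KI(IK))(SK(SI)(K(II))))
  step 1: KI(KI)(IK(SK)(SK(KS)))(IS(KK)(KI(IK))(SK(SI)(K(II))))
  step 2: I(IK(SK)(SK(KS)))(IS(KK)(KI(IK))(SK(SI)(K(II))))
  step 3: IK(SK)(SK(KS))(IS(KK)(KI(IK))(SK(SI)(K(II))))
  step 4: K(SK)(SK(KS))(IS(KK)(KI(IK))(SK(SI)(K(II))))
  step 5: SK(IS(KK)(KI(IK))(SK(SI)(K(II))))
  step 6: SK(S(KK)(KI(IK))(SK(SI)(K(II))))
  step 7: SK(KK(SK(SI)(K(II)))(KI(IK)(SK(SI)(K(II)))))
  step 8: SK(K(KI(IK)(SK(SI)(K(II)))))
  step 9: SK(K(I(SK(SI)(K(II)))))
  step 10: SK(K(SK(SI)(K(II))))
  step 11: SK(K(K(K(II))(SI(K(II)))))
  step 12: SK(K(K(II)))
  step 13: SK(K(KI))

Answer: normal form = SK(K(KI))  (in 13 steps)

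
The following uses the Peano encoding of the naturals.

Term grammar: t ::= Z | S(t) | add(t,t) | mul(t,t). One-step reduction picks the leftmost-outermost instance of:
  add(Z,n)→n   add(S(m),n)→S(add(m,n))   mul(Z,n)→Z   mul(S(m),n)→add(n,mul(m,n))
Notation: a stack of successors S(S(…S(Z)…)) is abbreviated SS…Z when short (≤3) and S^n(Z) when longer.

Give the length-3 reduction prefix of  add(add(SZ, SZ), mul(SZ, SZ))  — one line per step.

Answer: after 3 steps: S(add(SZ, mul(SZ, SZ)))

Working:
  start: add(add(SZ, SZ), mul(SZ, SZ))
  step 1: add(S(add(Z, SZ)), mul(SZ, SZ))
  step 2: S(add(add(Z, SZ), mul(SZ, SZ)))
  step 3: S(add(SZ, mul(SZ, SZ)))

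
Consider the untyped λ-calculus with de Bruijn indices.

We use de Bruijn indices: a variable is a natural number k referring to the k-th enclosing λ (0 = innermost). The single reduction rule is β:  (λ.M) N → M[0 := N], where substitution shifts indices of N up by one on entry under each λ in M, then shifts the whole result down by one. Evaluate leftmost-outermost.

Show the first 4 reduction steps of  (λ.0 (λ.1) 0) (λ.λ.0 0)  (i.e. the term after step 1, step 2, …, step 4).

Answer: after 4 steps: λ.0 0

Derivation:
  start: (λ.0 (λ.1) 0) (λ.λ.0 0)
  step 1: (λ.λ.0 0) (λ.λ.λ.0 0) (λ.λ.0 0)
  step 2: (λ.0 0) (λ.λ.0 0)
  step 3: (λ.λ.0 0) (λ.λ.0 0)
  step 4: λ.0 0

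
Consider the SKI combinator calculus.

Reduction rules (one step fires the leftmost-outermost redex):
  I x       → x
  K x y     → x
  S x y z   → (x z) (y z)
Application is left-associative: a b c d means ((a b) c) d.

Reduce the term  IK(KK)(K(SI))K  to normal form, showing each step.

Answer: normal form = K  (in 3 steps)

Working:
  start: IK(KK)(K(SI))K
  →1  K(KK)(K(SI))K
  →2  KKK
  →3  K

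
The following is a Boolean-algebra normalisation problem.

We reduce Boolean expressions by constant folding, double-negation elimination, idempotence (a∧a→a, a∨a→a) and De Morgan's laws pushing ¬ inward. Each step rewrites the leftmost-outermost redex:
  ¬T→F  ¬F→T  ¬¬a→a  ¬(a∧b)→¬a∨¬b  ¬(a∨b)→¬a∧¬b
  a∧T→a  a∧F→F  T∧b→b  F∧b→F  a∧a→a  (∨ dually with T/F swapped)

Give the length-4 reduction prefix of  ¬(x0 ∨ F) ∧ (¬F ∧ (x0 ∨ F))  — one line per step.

Answer: after 4 steps: ¬x0 ∧ (T ∧ (x0 ∨ F))

Derivation:
  start: ¬(x0 ∨ F) ∧ (¬F ∧ (x0 ∨ F))
  →1  (¬x0 ∧ ¬F) ∧ (¬F ∧ (x0 ∨ F))
  →2  (¬x0 ∧ T) ∧ (¬F ∧ (x0 ∨ F))
  →3  ¬x0 ∧ (¬F ∧ (x0 ∨ F))
  →4  ¬x0 ∧ (T ∧ (x0 ∨ F))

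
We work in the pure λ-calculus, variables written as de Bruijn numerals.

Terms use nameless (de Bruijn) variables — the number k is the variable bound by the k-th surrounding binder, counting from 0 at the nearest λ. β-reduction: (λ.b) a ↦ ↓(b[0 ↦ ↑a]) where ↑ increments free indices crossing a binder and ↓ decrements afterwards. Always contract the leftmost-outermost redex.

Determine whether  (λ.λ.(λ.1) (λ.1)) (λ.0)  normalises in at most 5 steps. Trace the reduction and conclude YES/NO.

Answer: YES — reaches normal form λ.0 in 2 ≤ 5 steps

Derivation:
  start: (λ.λ.(λ.1) (λ.1)) (λ.0)
  →1  λ.(λ.1) (λ.1)
  →2  λ.0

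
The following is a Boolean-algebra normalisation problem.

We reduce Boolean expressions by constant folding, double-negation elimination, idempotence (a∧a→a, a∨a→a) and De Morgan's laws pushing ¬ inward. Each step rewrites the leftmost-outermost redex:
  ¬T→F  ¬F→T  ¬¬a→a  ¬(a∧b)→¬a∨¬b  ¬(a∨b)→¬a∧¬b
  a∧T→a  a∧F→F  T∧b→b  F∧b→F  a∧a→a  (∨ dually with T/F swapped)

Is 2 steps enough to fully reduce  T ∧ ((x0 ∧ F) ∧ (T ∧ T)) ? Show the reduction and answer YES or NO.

Answer: NO — after 2 steps the term is F ∧ (T ∧ T), not yet normal

Derivation:
  start: T ∧ ((x0 ∧ F) ∧ (T ∧ T))
  →1  (x0 ∧ F) ∧ (T ∧ T)
  →2  F ∧ (T ∧ T)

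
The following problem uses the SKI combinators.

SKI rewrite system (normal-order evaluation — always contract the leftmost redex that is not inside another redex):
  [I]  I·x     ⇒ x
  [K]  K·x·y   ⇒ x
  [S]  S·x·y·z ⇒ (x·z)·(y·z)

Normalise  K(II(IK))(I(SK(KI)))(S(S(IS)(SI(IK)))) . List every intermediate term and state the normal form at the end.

Answer: normal form = K(S(SS(SIK)))  (in 6 steps)

Reduction:
  start: K(II(IK))(I(SK(KI)))(S(S(IS)(SI(IK))))
  →1  II(IK)(S(S(IS)(SI(IK))))
  →2  I(IK)(S(S(IS)(SI(IK))))
  →3  IK(S(S(IS)(SI(IK))))
  →4  K(S(S(IS)(SI(IK))))
  →5  K(S(SS(SI(IK))))
  →6  K(S(SS(SIK)))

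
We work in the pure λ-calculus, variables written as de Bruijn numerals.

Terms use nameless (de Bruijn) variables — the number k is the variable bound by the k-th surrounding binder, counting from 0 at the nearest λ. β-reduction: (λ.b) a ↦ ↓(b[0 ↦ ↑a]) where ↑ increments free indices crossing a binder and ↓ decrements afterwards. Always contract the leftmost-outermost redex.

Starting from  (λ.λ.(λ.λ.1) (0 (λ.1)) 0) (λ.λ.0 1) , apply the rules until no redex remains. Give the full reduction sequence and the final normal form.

  start: (λ.λ.(λ.λ.1) (0 (λ.1)) 0) (λ.λ.0 1)
  →1  λ.(λ.λ.1) (0 (λ.1)) 0
  →2  λ.(λ.1 (λ.2)) 0
  →3  λ.0 (λ.1)

Answer: normal form = λ.0 (λ.1)  (in 3 steps)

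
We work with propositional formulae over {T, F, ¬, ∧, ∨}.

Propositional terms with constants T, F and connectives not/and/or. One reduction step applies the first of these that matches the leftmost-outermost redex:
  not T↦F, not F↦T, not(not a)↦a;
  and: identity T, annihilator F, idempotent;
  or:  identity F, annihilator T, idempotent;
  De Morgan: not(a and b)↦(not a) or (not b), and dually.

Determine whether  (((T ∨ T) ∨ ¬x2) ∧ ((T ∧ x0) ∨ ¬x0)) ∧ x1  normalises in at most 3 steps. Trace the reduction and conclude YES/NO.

Answer: NO — after 3 steps the term is ((T ∧ x0) ∨ ¬x0) ∧ x1, not yet normal

Derivation:
  start: (((T ∨ T) ∨ ¬x2) ∧ ((T ∧ x0) ∨ ¬x0)) ∧ x1
  →1  ((T ∨ ¬x2) ∧ ((T ∧ x0) ∨ ¬x0)) ∧ x1
  →2  (T ∧ ((T ∧ x0) ∨ ¬x0)) ∧ x1
  →3  ((T ∧ x0) ∨ ¬x0) ∧ x1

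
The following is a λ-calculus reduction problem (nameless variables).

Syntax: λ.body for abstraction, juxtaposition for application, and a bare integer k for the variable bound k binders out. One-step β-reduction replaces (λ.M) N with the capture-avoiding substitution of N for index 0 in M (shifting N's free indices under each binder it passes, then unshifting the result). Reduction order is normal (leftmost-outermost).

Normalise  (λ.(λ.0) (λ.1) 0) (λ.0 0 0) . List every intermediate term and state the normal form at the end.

  start: (λ.(λ.0) (λ.1) 0) (λ.0 0 0)
  step 1: (λ.0) (λ.λ.0 0 0) (λ.0 0 0)
  step 2: (λ.λ.0 0 0) (λ.0 0 0)
  step 3: λ.0 0 0

Answer: normal form = λ.0 0 0  (in 3 steps)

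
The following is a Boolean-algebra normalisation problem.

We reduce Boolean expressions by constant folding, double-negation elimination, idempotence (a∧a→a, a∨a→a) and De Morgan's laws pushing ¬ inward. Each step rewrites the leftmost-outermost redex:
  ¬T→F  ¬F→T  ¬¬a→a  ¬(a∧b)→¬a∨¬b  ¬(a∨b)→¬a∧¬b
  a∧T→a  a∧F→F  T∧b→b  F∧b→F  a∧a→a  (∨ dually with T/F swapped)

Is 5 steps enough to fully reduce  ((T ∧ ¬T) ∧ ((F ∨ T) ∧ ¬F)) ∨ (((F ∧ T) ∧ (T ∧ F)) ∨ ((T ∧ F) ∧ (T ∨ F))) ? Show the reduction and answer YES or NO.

  start: ((T ∧ ¬T) ∧ ((F ∨ T) ∧ ¬F)) ∨ (((F ∧ T) ∧ (T ∧ F)) ∨ ((T ∧ F) ∧ (T ∨ F)))
  [1] (¬T ∧ ((F ∨ T) ∧ ¬F)) ∨ (((F ∧ T) ∧ (T ∧ F)) ∨ ((T ∧ F) ∧ (T ∨ F)))
  [2] (F ∧ ((F ∨ T) ∧ ¬F)) ∨ (((F ∧ T) ∧ (T ∧ F)) ∨ ((T ∧ F) ∧ (T ∨ F)))
  [3] F ∨ (((F ∧ T) ∧ (T ∧ F)) ∨ ((T ∧ F) ∧ (T ∨ F)))
  [4] ((F ∧ T) ∧ (T ∧ F)) ∨ ((T ∧ F) ∧ (T ∨ F))
  [5] (F ∧ (T ∧ F)) ∨ ((T ∧ F) ∧ (T ∨ F))

Answer: NO — after 5 steps the term is (F ∧ (T ∧ F)) ∨ ((T ∧ F) ∧ (T ∨ F)), not yet normal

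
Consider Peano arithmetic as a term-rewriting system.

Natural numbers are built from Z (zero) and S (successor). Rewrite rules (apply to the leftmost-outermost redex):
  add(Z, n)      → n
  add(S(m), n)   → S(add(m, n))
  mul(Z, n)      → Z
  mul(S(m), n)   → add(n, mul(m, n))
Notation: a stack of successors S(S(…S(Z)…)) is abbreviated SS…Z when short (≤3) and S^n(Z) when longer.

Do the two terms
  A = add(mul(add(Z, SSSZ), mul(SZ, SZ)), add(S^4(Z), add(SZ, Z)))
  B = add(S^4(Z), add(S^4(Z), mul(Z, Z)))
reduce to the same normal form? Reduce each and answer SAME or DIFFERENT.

Answer: SAME — A ⇓ S^8(Z), B ⇓ S^8(Z)

Derivation:
Term A:
  start: add(mul(add(Z, SSSZ), mul(SZ, SZ)), add(S^4(Z), add(SZ, Z)))
  →1  add(mul(SSSZ, mul(SZ, SZ)), add(S^4(Z), add(SZ, Z)))
  →2  add(add(mul(SZ, SZ), mul(SSZ, mul(SZ, SZ))), add(S^4(Z), add(SZ, Z)))
  →3  add(add(add(SZ, mul(Z, SZ)), mul(SSZ, mul(SZ, SZ))), add(S^4(Z), add(SZ, Z)))
  →4  add(add(S(add(Z, mul(Z, SZ))), mul(SSZ, mul(SZ, SZ))), add(S^4(Z), add(SZ, Z)))
  →5  add(S(add(add(Z, mul(Z, SZ)), mul(SSZ, mul(SZ, SZ)))), add(S^4(Z), add(SZ, Z)))
  →6  S(add(add(add(Z, mul(Z, SZ)), mul(SSZ, mul(SZ, SZ))), add(S^4(Z), add(SZ, Z))))
  →7  S(add(add(mul(Z, SZ), mul(SSZ, mul(SZ, SZ))), add(S^4(Z), add(SZ, Z))))
  →8  S(add(add(Z, mul(SSZ, mul(SZ, SZ))), add(S^4(Z), add(SZ, Z))))
  →9  S(add(mul(SSZ, mul(SZ, SZ)), add(S^4(Z), add(SZ, Z))))
  →10  S(add(add(mul(SZ, SZ), mul(SZ, mul(SZ, SZ))), add(S^4(Z), add(SZ, Z))))
  →11  S(add(add(add(SZ, mul(Z, SZ)), mul(SZ, mul(SZ, SZ))), add(S^4(Z), add(SZ, Z))))
  →12  S(add(add(S(add(Z, mul(Z, SZ))), mul(SZ, mul(SZ, SZ))), add(S^4(Z), add(SZ, Z))))
  →13  S(add(S(add(add(Z, mul(Z, SZ)), mul(SZ, mul(SZ, SZ)))), add(S^4(Z), add(SZ, Z))))
  →14  S(S(add(add(add(Z, mul(Z, SZ)), mul(SZ, mul(SZ, SZ))), add(S^4(Z), add(SZ, Z)))))
  →15  S(S(add(add(mul(Z, SZ), mul(SZ, mul(SZ, SZ))), add(S^4(Z), add(SZ, Z)))))
  →16  S(S(add(add(Z, mul(SZ, mul(SZ, SZ))), add(S^4(Z), add(SZ, Z)))))
  →17  S(S(add(mul(SZ, mul(SZ, SZ)), add(S^4(Z), add(SZ, Z)))))
  →18  S(S(add(add(mul(SZ, SZ), mul(Z, mul(SZ, SZ))), add(S^4(Z), add(SZ, Z)))))
  →19  S(S(add(add(add(SZ, mul(Z, SZ)), mul(Z, mul(SZ, SZ))), add(S^4(Z), add(SZ, Z)))))
  →20  S(S(add(add(S(add(Z, mul(Z, SZ))), mul(Z, mul(SZ, SZ))), add(S^4(Z), add(SZ, Z)))))
  →21  S(S(add(S(add(add(Z, mul(Z, SZ)), mul(Z, mul(SZ, SZ)))), add(S^4(Z), add(SZ, Z)))))
  →22  S(S(S(add(add(add(Z, mul(Z, SZ)), mul(Z, mul(SZ, SZ))), add(S^4(Z), add(SZ, Z))))))
  →23  S(S(S(add(add(mul(Z, SZ), mul(Z, mul(SZ, SZ))), add(S^4(Z), add(SZ, Z))))))
  →24  S(S(S(add(add(Z, mul(Z, mul(SZ, SZ))), add(S^4(Z), add(SZ, Z))))))
  →25  S(S(S(add(mul(Z, mul(SZ, SZ)), add(S^4(Z), add(SZ, Z))))))
  →26  S(S(S(add(Z, add(S^4(Z), add(SZ, Z))))))
  →27  S(S(S(add(S^4(Z), add(SZ, Z)))))
  →28  S(S(S(S(add(SSSZ, add(SZ, Z))))))
  →29  S(S(S(S(S(add(SSZ, add(SZ, Z)))))))
  →30  S(S(S(S(S(S(add(SZ, add(SZ, Z))))))))
  →31  S(S(S(S(S(S(S(add(Z, add(SZ, Z)))))))))
  →32  S(S(S(S(S(S(S(add(SZ, Z))))))))
  →33  S(S(S(S(S(S(S(S(add(Z, Z)))))))))
  →34  S^8(Z)

Term B:
  start: add(S^4(Z), add(S^4(Z), mul(Z, Z)))
  →1  S(add(SSSZ, add(S^4(Z), mul(Z, Z))))
  →2  S(S(add(SSZ, add(S^4(Z), mul(Z, Z)))))
  →3  S(S(S(add(SZ, add(S^4(Z), mul(Z, Z))))))
  →4  S(S(S(S(add(Z, add(S^4(Z), mul(Z, Z)))))))
  →5  S(S(S(S(add(S^4(Z), mul(Z, Z))))))
  →6  S(S(S(S(S(add(SSSZ, mul(Z, Z)))))))
  →7  S(S(S(S(S(S(add(SSZ, mul(Z, Z))))))))
  →8  S(S(S(S(S(S(S(add(SZ, mul(Z, Z)))))))))
  →9  S(S(S(S(S(S(S(S(add(Z, mul(Z, Z))))))))))
  →10  S(S(S(S(S(S(S(S(mul(Z, Z)))))))))
  →11  S^8(Z)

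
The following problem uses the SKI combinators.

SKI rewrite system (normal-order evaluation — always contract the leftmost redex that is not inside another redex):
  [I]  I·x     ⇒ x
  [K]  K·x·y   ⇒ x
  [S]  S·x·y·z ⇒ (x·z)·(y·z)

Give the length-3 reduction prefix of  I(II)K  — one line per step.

Answer: after 3 steps: K

Working:
  start: I(II)K
  step 1: IIK
  step 2: IK
  step 3: K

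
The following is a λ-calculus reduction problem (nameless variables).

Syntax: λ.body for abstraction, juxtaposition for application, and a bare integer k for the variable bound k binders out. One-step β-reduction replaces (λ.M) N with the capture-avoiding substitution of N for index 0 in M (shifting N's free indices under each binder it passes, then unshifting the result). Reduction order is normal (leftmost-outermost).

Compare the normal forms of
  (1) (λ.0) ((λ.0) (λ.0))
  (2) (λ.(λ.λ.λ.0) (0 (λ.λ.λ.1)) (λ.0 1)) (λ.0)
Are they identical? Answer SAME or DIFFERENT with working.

Term A:
  start: (λ.0) ((λ.0) (λ.0))
  →1  (λ.0) (λ.0)
  →2  λ.0

Term B:
  start: (λ.(λ.λ.λ.0) (0 (λ.λ.λ.1)) (λ.0 1)) (λ.0)
  →1  (λ.λ.λ.0) ((λ.0) (λ.λ.λ.1)) (λ.0 (λ.0))
  →2  (λ.λ.0) (λ.0 (λ.0))
  →3  λ.0

Answer: SAME — A ⇓ λ.0, B ⇓ λ.0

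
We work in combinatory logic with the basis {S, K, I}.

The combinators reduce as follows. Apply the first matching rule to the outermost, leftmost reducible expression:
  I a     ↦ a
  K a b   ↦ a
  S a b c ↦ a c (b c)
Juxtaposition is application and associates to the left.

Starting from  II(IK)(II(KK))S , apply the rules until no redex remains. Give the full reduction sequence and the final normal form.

  start: II(IK)(II(KK))S
  →1  I(IK)(II(KK))S
  →2  IK(II(KK))S
  →3  K(II(KK))S
  →4  II(KK)
  →5  I(KK)
  →6  KK

Answer: normal form = KK  (in 6 steps)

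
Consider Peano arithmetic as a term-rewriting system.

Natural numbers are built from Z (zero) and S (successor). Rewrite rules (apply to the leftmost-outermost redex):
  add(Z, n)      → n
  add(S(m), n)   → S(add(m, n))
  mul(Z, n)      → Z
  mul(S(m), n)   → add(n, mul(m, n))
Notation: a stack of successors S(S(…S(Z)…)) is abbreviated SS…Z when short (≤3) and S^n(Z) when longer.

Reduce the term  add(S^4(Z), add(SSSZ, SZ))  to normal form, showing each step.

  start: add(S^4(Z), add(SSSZ, SZ))
  →1  S(add(SSSZ, add(SSSZ, SZ)))
  →2  S(S(add(SSZ, add(SSSZ, SZ))))
  →3  S(S(S(add(SZ, add(SSSZ, SZ)))))
  →4  S(S(S(S(add(Z, add(SSSZ, SZ))))))
  →5  S(S(S(S(add(SSSZ, SZ)))))
  →6  S(S(S(S(S(add(SSZ, SZ))))))
  →7  S(S(S(S(S(S(add(SZ, SZ)))))))
  →8  S(S(S(S(S(S(S(add(Z, SZ))))))))
  →9  S^8(Z)

Answer: normal form = S^8(Z)  (in 9 steps)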